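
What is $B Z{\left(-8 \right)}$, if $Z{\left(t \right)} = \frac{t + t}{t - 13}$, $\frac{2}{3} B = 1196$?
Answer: $\frac{9568}{7} \approx 1366.9$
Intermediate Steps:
$B = 1794$ ($B = \frac{3}{2} \cdot 1196 = 1794$)
$Z{\left(t \right)} = \frac{2 t}{-13 + t}$
$B Z{\left(-8 \right)} = 1794 \cdot 2 \left(-8\right) \frac{1}{-13 - 8} = 1794 \cdot 2 \left(-8\right) \frac{1}{-21} = 1794 \cdot 2 \left(-8\right) \left(- \frac{1}{21}\right) = 1794 \cdot \frac{16}{21} = \frac{9568}{7}$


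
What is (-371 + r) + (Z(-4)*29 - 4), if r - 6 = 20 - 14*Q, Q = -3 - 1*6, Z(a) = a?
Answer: -339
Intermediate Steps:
Q = -9 (Q = -3 - 6 = -9)
r = 152 (r = 6 + (20 - 14*(-9)) = 6 + (20 + 126) = 6 + 146 = 152)
(-371 + r) + (Z(-4)*29 - 4) = (-371 + 152) + (-4*29 - 4) = -219 + (-116 - 4) = -219 - 120 = -339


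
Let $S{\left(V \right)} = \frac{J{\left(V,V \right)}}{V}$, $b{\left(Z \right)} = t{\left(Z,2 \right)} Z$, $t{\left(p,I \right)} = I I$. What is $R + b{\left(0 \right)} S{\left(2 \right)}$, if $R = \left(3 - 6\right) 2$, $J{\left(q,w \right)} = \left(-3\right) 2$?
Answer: $-6$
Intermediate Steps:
$t{\left(p,I \right)} = I^{2}$
$J{\left(q,w \right)} = -6$
$R = -6$ ($R = \left(-3\right) 2 = -6$)
$b{\left(Z \right)} = 4 Z$ ($b{\left(Z \right)} = 2^{2} Z = 4 Z$)
$S{\left(V \right)} = - \frac{6}{V}$
$R + b{\left(0 \right)} S{\left(2 \right)} = -6 + 4 \cdot 0 \left(- \frac{6}{2}\right) = -6 + 0 \left(\left(-6\right) \frac{1}{2}\right) = -6 + 0 \left(-3\right) = -6 + 0 = -6$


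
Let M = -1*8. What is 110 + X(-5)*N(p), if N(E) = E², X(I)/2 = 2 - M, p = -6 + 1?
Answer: 610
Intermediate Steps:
M = -8
p = -5
X(I) = 20 (X(I) = 2*(2 - 1*(-8)) = 2*(2 + 8) = 2*10 = 20)
110 + X(-5)*N(p) = 110 + 20*(-5)² = 110 + 20*25 = 110 + 500 = 610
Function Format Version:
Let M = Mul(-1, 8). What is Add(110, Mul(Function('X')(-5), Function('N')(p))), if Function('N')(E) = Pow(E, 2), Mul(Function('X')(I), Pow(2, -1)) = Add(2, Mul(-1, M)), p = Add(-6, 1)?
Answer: 610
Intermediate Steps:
M = -8
p = -5
Function('X')(I) = 20 (Function('X')(I) = Mul(2, Add(2, Mul(-1, -8))) = Mul(2, Add(2, 8)) = Mul(2, 10) = 20)
Add(110, Mul(Function('X')(-5), Function('N')(p))) = Add(110, Mul(20, Pow(-5, 2))) = Add(110, Mul(20, 25)) = Add(110, 500) = 610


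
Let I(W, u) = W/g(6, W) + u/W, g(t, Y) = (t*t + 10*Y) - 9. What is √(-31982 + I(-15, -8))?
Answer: I*√12096144105/615 ≈ 178.83*I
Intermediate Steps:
g(t, Y) = -9 + t² + 10*Y (g(t, Y) = (t² + 10*Y) - 9 = -9 + t² + 10*Y)
I(W, u) = W/(27 + 10*W) + u/W (I(W, u) = W/(-9 + 6² + 10*W) + u/W = W/(-9 + 36 + 10*W) + u/W = W/(27 + 10*W) + u/W)
√(-31982 + I(-15, -8)) = √(-31982 + ((-15)² - 8*(27 + 10*(-15)))/((-15)*(27 + 10*(-15)))) = √(-31982 - (225 - 8*(27 - 150))/(15*(27 - 150))) = √(-31982 - 1/15*(225 - 8*(-123))/(-123)) = √(-31982 - 1/15*(-1/123)*(225 + 984)) = √(-31982 - 1/15*(-1/123)*1209) = √(-31982 + 403/615) = √(-19668527/615) = I*√12096144105/615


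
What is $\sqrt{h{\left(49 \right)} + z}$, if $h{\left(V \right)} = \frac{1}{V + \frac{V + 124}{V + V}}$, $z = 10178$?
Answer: $\frac{8 \sqrt{157445218}}{995} \approx 100.89$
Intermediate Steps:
$h{\left(V \right)} = \frac{1}{V + \frac{124 + V}{2 V}}$
$\sqrt{h{\left(49 \right)} + z} = \sqrt{2 \cdot 49 \frac{1}{124 + 49 + 2 \cdot 49^{2}} + 10178} = \sqrt{2 \cdot 49 \frac{1}{124 + 49 + 2 \cdot 2401} + 10178} = \sqrt{2 \cdot 49 \frac{1}{124 + 49 + 4802} + 10178} = \sqrt{2 \cdot 49 \cdot \frac{1}{4975} + 10178} = \sqrt{\frac{98}{4975} + 10178} = \sqrt{\frac{50635648}{4975}} = \frac{8 \sqrt{157445218}}{995}$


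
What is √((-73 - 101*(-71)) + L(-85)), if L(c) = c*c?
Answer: √14323 ≈ 119.68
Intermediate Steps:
L(c) = c²
√((-73 - 101*(-71)) + L(-85)) = √((-73 - 101*(-71)) + (-85)²) = √((-73 + 7171) + 7225) = √(7098 + 7225) = √14323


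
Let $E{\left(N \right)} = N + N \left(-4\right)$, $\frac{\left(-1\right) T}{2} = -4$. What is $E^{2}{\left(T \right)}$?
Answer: $576$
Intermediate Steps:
$T = 8$ ($T = \left(-2\right) \left(-4\right) = 8$)
$E{\left(N \right)} = - 3 N$ ($E{\left(N \right)} = N - 4 N = - 3 N$)
$E^{2}{\left(T \right)} = \left(\left(-3\right) 8\right)^{2} = \left(-24\right)^{2} = 576$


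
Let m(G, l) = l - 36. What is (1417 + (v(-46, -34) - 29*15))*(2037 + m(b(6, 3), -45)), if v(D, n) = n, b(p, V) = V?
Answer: 1854288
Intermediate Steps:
m(G, l) = -36 + l
(1417 + (v(-46, -34) - 29*15))*(2037 + m(b(6, 3), -45)) = (1417 + (-34 - 29*15))*(2037 + (-36 - 45)) = (1417 + (-34 - 1*435))*(2037 - 81) = (1417 + (-34 - 435))*1956 = (1417 - 469)*1956 = 948*1956 = 1854288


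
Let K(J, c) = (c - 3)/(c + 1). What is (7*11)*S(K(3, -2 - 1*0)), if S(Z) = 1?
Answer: 77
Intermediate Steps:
K(J, c) = (-3 + c)/(1 + c)
(7*11)*S(K(3, -2 - 1*0)) = (7*11)*1 = 77*1 = 77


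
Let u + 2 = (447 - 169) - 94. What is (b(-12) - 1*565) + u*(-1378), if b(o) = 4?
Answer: -251357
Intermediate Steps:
u = 182 (u = -2 + ((447 - 169) - 94) = -2 + (278 - 94) = -2 + 184 = 182)
(b(-12) - 1*565) + u*(-1378) = (4 - 1*565) + 182*(-1378) = (4 - 565) - 250796 = -561 - 250796 = -251357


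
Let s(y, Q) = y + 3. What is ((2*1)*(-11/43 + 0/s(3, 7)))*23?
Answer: -506/43 ≈ -11.767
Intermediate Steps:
s(y, Q) = 3 + y
((2*1)*(-11/43 + 0/s(3, 7)))*23 = ((2*1)*(-11/43 + 0/(3 + 3)))*23 = (2*(-11*1/43 + 0/6))*23 = (2*(-11/43 + 0*(⅙)))*23 = (2*(-11/43 + 0))*23 = (2*(-11/43))*23 = -22/43*23 = -506/43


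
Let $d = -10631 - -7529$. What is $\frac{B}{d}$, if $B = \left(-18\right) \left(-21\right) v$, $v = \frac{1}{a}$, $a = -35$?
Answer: $\frac{9}{2585} \approx 0.0034816$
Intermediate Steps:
$d = -3102$ ($d = -10631 + 7529 = -3102$)
$v = - \frac{1}{35}$ ($v = \frac{1}{-35} = - \frac{1}{35} \approx -0.028571$)
$B = - \frac{54}{5}$ ($B = \left(-18\right) \left(-21\right) \left(- \frac{1}{35}\right) = 378 \left(- \frac{1}{35}\right) = - \frac{54}{5} \approx -10.8$)
$\frac{B}{d} = - \frac{54}{5 \left(-3102\right)} = \left(- \frac{54}{5}\right) \left(- \frac{1}{3102}\right) = \frac{9}{2585}$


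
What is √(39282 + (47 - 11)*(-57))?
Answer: √37230 ≈ 192.95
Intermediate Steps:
√(39282 + (47 - 11)*(-57)) = √(39282 + 36*(-57)) = √(39282 - 2052) = √37230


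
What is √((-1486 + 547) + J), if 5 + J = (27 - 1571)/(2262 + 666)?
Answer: 11*I*√1045662/366 ≈ 30.733*I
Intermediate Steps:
J = -2023/366 (J = -5 + (27 - 1571)/(2262 + 666) = -5 - 1544/2928 = -5 - 1544*1/2928 = -5 - 193/366 = -2023/366 ≈ -5.5273)
√((-1486 + 547) + J) = √((-1486 + 547) - 2023/366) = √(-939 - 2023/366) = √(-345697/366) = 11*I*√1045662/366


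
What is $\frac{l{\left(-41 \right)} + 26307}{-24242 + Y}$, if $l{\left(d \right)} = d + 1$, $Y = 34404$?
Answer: $\frac{26267}{10162} \approx 2.5848$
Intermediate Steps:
$l{\left(d \right)} = 1 + d$
$\frac{l{\left(-41 \right)} + 26307}{-24242 + Y} = \frac{\left(1 - 41\right) + 26307}{-24242 + 34404} = \frac{-40 + 26307}{10162} = 26267 \cdot \frac{1}{10162} = \frac{26267}{10162}$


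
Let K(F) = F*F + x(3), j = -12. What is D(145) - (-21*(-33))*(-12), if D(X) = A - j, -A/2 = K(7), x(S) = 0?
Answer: 8230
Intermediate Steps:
K(F) = F**2 (K(F) = F*F + 0 = F**2 + 0 = F**2)
A = -98 (A = -2*7**2 = -2*49 = -98)
D(X) = -86 (D(X) = -98 - 1*(-12) = -98 + 12 = -86)
D(145) - (-21*(-33))*(-12) = -86 - (-21*(-33))*(-12) = -86 - 693*(-12) = -86 - 1*(-8316) = -86 + 8316 = 8230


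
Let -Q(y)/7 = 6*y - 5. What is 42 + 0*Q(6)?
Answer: 42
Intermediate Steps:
Q(y) = 35 - 42*y (Q(y) = -7*(6*y - 5) = -7*(-5 + 6*y) = 35 - 42*y)
42 + 0*Q(6) = 42 + 0*(35 - 42*6) = 42 + 0*(35 - 252) = 42 + 0*(-217) = 42 + 0 = 42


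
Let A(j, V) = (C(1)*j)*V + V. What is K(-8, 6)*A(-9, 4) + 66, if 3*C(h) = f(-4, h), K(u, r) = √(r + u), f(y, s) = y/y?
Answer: 66 - 8*I*√2 ≈ 66.0 - 11.314*I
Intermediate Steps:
f(y, s) = 1
C(h) = ⅓ (C(h) = (⅓)*1 = ⅓)
A(j, V) = V + V*j/3 (A(j, V) = (j/3)*V + V = V*j/3 + V = V + V*j/3)
K(-8, 6)*A(-9, 4) + 66 = √(6 - 8)*((⅓)*4*(3 - 9)) + 66 = √(-2)*((⅓)*4*(-6)) + 66 = (I*√2)*(-8) + 66 = -8*I*√2 + 66 = 66 - 8*I*√2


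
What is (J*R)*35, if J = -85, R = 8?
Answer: -23800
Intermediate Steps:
(J*R)*35 = -85*8*35 = -680*35 = -23800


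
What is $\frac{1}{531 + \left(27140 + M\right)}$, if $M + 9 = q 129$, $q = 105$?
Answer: $\frac{1}{41207} \approx 2.4268 \cdot 10^{-5}$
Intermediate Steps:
$M = 13536$ ($M = -9 + 105 \cdot 129 = -9 + 13545 = 13536$)
$\frac{1}{531 + \left(27140 + M\right)} = \frac{1}{531 + \left(27140 + 13536\right)} = \frac{1}{531 + 40676} = \frac{1}{41207}$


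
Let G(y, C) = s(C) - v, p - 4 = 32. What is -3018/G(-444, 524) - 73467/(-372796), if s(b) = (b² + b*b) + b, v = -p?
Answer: 4907574147/25616304344 ≈ 0.19158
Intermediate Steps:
p = 36 (p = 4 + 32 = 36)
v = -36 (v = -1*36 = -36)
s(b) = b + 2*b² (s(b) = (b² + b²) + b = 2*b² + b = b + 2*b²)
G(y, C) = 36 + C*(1 + 2*C) (G(y, C) = C*(1 + 2*C) - 1*(-36) = C*(1 + 2*C) + 36 = 36 + C*(1 + 2*C))
-3018/G(-444, 524) - 73467/(-372796) = -3018/(36 + 524*(1 + 2*524)) - 73467/(-372796) = -3018/(36 + 524*(1 + 1048)) - 73467*(-1/372796) = -3018/(36 + 524*1049) + 73467/372796 = -3018/(36 + 549676) + 73467/372796 = -3018/549712 + 73467/372796 = -3018*1/549712 + 73467/372796 = -1509/274856 + 73467/372796 = 4907574147/25616304344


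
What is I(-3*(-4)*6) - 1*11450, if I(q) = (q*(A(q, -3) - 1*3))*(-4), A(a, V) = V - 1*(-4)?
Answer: -10874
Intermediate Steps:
A(a, V) = 4 + V (A(a, V) = V + 4 = 4 + V)
I(q) = 8*q (I(q) = (q*((4 - 3) - 1*3))*(-4) = (q*(1 - 3))*(-4) = (q*(-2))*(-4) = -2*q*(-4) = 8*q)
I(-3*(-4)*6) - 1*11450 = 8*(-3*(-4)*6) - 1*11450 = 8*(12*6) - 11450 = 8*72 - 11450 = 576 - 11450 = -10874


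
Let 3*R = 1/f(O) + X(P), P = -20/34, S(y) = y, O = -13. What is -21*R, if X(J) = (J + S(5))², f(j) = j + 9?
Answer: -155477/1156 ≈ -134.50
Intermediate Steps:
f(j) = 9 + j
P = -10/17 (P = -20*1/34 = -10/17 ≈ -0.58823)
X(J) = (5 + J)² (X(J) = (J + 5)² = (5 + J)²)
R = 22211/3468 (R = (1/(9 - 13) + (5 - 10/17)²)/3 = (1/(-4) + (75/17)²)/3 = (-¼ + 5625/289)/3 = (⅓)*(22211/1156) = 22211/3468 ≈ 6.4046)
-21*R = -21*22211/3468 = -155477/1156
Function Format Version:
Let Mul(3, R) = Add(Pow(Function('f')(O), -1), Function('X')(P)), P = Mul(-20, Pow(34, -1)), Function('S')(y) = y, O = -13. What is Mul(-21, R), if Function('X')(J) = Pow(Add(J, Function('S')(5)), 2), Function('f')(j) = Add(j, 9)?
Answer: Rational(-155477, 1156) ≈ -134.50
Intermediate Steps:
Function('f')(j) = Add(9, j)
P = Rational(-10, 17) (P = Mul(-20, Rational(1, 34)) = Rational(-10, 17) ≈ -0.58823)
Function('X')(J) = Pow(Add(5, J), 2) (Function('X')(J) = Pow(Add(J, 5), 2) = Pow(Add(5, J), 2))
R = Rational(22211, 3468) (R = Mul(Rational(1, 3), Add(Pow(Add(9, -13), -1), Pow(Add(5, Rational(-10, 17)), 2))) = Mul(Rational(1, 3), Add(Pow(-4, -1), Pow(Rational(75, 17), 2))) = Mul(Rational(1, 3), Add(Rational(-1, 4), Rational(5625, 289))) = Mul(Rational(1, 3), Rational(22211, 1156)) = Rational(22211, 3468) ≈ 6.4046)
Mul(-21, R) = Mul(-21, Rational(22211, 3468)) = Rational(-155477, 1156)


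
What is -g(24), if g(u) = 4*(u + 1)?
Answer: -100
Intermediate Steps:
g(u) = 4 + 4*u (g(u) = 4*(1 + u) = 4 + 4*u)
-g(24) = -(4 + 4*24) = -(4 + 96) = -1*100 = -100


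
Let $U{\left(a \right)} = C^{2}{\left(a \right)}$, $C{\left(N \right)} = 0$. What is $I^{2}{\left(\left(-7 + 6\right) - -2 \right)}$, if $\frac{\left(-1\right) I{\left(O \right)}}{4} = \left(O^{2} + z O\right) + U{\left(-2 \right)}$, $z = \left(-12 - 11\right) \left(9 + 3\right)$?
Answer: $1210000$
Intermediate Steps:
$z = -276$ ($z = \left(-23\right) 12 = -276$)
$U{\left(a \right)} = 0$ ($U{\left(a \right)} = 0^{2} = 0$)
$I{\left(O \right)} = - 4 O^{2} + 1104 O$ ($I{\left(O \right)} = - 4 \left(\left(O^{2} - 276 O\right) + 0\right) = - 4 \left(O^{2} - 276 O\right) = - 4 O^{2} + 1104 O$)
$I^{2}{\left(\left(-7 + 6\right) - -2 \right)} = \left(4 \left(\left(-7 + 6\right) - -2\right) \left(276 - \left(\left(-7 + 6\right) - -2\right)\right)\right)^{2} = \left(4 \left(-1 + 2\right) \left(276 - \left(-1 + 2\right)\right)\right)^{2} = \left(4 \cdot 1 \left(276 - 1\right)\right)^{2} = \left(4 \cdot 1 \cdot 275\right)^{2} = 1100^{2} = 1210000$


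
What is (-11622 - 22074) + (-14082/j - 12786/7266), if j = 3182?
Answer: -64934033968/1926701 ≈ -33702.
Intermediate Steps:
(-11622 - 22074) + (-14082/j - 12786/7266) = (-11622 - 22074) + (-14082/3182 - 12786/7266) = -33696 + (-14082*1/3182 - 12786*1/7266) = -33696 + (-7041/1591 - 2131/1211) = -33696 - 11917072/1926701 = -64934033968/1926701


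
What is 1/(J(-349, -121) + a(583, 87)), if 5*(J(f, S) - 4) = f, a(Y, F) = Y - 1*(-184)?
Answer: 5/3506 ≈ 0.0014261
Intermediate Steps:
a(Y, F) = 184 + Y (a(Y, F) = Y + 184 = 184 + Y)
J(f, S) = 4 + f/5
1/(J(-349, -121) + a(583, 87)) = 1/((4 + (⅕)*(-349)) + (184 + 583)) = 1/((4 - 349/5) + 767) = 1/(-329/5 + 767) = 1/(3506/5) = 5/3506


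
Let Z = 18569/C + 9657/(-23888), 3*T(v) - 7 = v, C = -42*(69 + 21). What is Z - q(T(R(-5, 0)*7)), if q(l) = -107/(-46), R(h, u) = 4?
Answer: -3968176019/519205680 ≈ -7.6428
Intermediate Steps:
C = -3780 (C = -42*90 = -3780)
T(v) = 7/3 + v/3
q(l) = 107/46 (q(l) = -107*(-1/46) = 107/46)
Z = -120019933/22574160 (Z = 18569/(-3780) + 9657/(-23888) = 18569*(-1/3780) + 9657*(-1/23888) = -18569/3780 - 9657/23888 = -120019933/22574160 ≈ -5.3167)
Z - q(T(R(-5, 0)*7)) = -120019933/22574160 - 1*107/46 = -120019933/22574160 - 107/46 = -3968176019/519205680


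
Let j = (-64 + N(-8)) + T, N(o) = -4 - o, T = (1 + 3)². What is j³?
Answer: -85184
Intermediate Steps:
T = 16 (T = 4² = 16)
j = -44 (j = (-64 + (-4 - 1*(-8))) + 16 = (-64 + (-4 + 8)) + 16 = (-64 + 4) + 16 = -60 + 16 = -44)
j³ = (-44)³ = -85184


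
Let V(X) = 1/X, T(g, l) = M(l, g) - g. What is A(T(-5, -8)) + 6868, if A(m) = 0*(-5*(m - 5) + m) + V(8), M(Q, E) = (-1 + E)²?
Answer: 54945/8 ≈ 6868.1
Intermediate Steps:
T(g, l) = (-1 + g)² - g
A(m) = ⅛ (A(m) = 0*(-5*(m - 5) + m) + 1/8 = 0*(-5*(-5 + m) + m) + ⅛ = 0*((25 - 5*m) + m) + ⅛ = 0*(25 - 4*m) + ⅛ = 0 + ⅛ = ⅛)
A(T(-5, -8)) + 6868 = ⅛ + 6868 = 54945/8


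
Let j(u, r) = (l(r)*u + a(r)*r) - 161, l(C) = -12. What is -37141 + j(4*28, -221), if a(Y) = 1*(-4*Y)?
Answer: -234010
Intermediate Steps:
a(Y) = -4*Y
j(u, r) = -161 - 12*u - 4*r² (j(u, r) = (-12*u + (-4*r)*r) - 161 = (-12*u - 4*r²) - 161 = -161 - 12*u - 4*r²)
-37141 + j(4*28, -221) = -37141 + (-161 - 48*28 - 4*(-221)²) = -37141 + (-161 - 12*112 - 4*48841) = -37141 + (-161 - 1344 - 195364) = -37141 - 196869 = -234010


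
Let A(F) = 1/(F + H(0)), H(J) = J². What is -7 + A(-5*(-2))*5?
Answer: -13/2 ≈ -6.5000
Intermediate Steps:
A(F) = 1/F (A(F) = 1/(F + 0²) = 1/(F + 0) = 1/F)
-7 + A(-5*(-2))*5 = -7 + 5/(-5*(-2)) = -7 + 5/10 = -7 + (⅒)*5 = -7 + ½ = -13/2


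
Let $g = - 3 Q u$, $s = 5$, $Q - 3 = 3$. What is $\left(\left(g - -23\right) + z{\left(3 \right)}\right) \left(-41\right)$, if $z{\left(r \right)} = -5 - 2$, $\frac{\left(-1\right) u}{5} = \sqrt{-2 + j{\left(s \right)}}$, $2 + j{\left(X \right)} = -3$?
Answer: $-656 - 3690 i \sqrt{7} \approx -656.0 - 9762.8 i$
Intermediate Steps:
$Q = 6$ ($Q = 3 + 3 = 6$)
$j{\left(X \right)} = -5$ ($j{\left(X \right)} = -2 - 3 = -5$)
$u = - 5 i \sqrt{7}$ ($u = - 5 \sqrt{-2 - 5} = - 5 \sqrt{-7} = - 5 i \sqrt{7} \approx - 13.229 i$)
$g = 90 i \sqrt{7}$ ($g = \left(-3\right) 6 \left(- 5 i \sqrt{7}\right) = - 18 \left(- 5 i \sqrt{7}\right) = 90 i \sqrt{7} \approx 238.12 i$)
$z{\left(r \right)} = -7$ ($z{\left(r \right)} = -5 - 2 = -7$)
$\left(\left(g - -23\right) + z{\left(3 \right)}\right) \left(-41\right) = \left(\left(90 i \sqrt{7} - -23\right) - 7\right) \left(-41\right) = \left(\left(90 i \sqrt{7} + 23\right) - 7\right) \left(-41\right) = \left(\left(23 + 90 i \sqrt{7}\right) - 7\right) \left(-41\right) = \left(16 + 90 i \sqrt{7}\right) \left(-41\right) = -656 - 3690 i \sqrt{7}$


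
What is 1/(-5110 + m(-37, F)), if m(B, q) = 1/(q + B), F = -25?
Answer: -62/316821 ≈ -0.00019569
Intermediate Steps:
m(B, q) = 1/(B + q)
1/(-5110 + m(-37, F)) = 1/(-5110 + 1/(-37 - 25)) = 1/(-5110 + 1/(-62)) = 1/(-5110 - 1/62) = 1/(-316821/62) = -62/316821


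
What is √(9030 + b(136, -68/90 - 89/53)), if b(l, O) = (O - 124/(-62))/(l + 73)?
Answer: √249295523311505/166155 ≈ 95.026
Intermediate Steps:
b(l, O) = (2 + O)/(73 + l) (b(l, O) = (O - 124*(-1/62))/(73 + l) = (O + 2)/(73 + l) = (2 + O)/(73 + l))
√(9030 + b(136, -68/90 - 89/53)) = √(9030 + (2 + (-68/90 - 89/53))/(73 + 136)) = √(9030 + (2 + (-68*1/90 - 89*1/53))/209) = √(9030 + (2 + (-34/45 - 89/53))/209) = √(9030 + (2 - 5807/2385)/209) = √(9030 + (1/209)*(-1037/2385)) = √(9030 - 1037/498465) = √(4501137913/498465) = √249295523311505/166155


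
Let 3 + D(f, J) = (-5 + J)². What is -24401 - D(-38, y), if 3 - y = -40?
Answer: -25842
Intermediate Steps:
y = 43 (y = 3 - 1*(-40) = 3 + 40 = 43)
D(f, J) = -3 + (-5 + J)²
-24401 - D(-38, y) = -24401 - (-3 + (-5 + 43)²) = -24401 - (-3 + 38²) = -24401 - (-3 + 1444) = -24401 - 1*1441 = -24401 - 1441 = -25842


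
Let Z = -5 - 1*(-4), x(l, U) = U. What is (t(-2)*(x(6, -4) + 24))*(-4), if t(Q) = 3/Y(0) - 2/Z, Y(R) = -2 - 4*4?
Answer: -440/3 ≈ -146.67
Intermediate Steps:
Y(R) = -18 (Y(R) = -2 - 16 = -18)
Z = -1 (Z = -5 + 4 = -1)
t(Q) = 11/6 (t(Q) = 3/(-18) - 2/(-1) = 3*(-1/18) - 2*(-1) = -1/6 + 2 = 11/6)
(t(-2)*(x(6, -4) + 24))*(-4) = (11*(-4 + 24)/6)*(-4) = ((11/6)*20)*(-4) = (110/3)*(-4) = -440/3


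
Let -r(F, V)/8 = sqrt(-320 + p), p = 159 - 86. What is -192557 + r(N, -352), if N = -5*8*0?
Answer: -192557 - 8*I*sqrt(247) ≈ -1.9256e+5 - 125.73*I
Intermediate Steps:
p = 73
N = 0 (N = -40*0 = 0)
r(F, V) = -8*I*sqrt(247) (r(F, V) = -8*sqrt(-320 + 73) = -8*I*sqrt(247))
-192557 + r(N, -352) = -192557 - 8*I*sqrt(247)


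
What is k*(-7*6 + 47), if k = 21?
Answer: 105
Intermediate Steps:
k*(-7*6 + 47) = 21*(-7*6 + 47) = 21*(-42 + 47) = 21*5 = 105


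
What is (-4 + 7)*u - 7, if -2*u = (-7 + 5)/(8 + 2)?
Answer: -67/10 ≈ -6.7000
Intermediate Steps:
u = ⅒ (u = -(-7 + 5)/(2*(8 + 2)) = -(-1)/10 = -½*(-⅕) = ⅒ ≈ 0.10000)
(-4 + 7)*u - 7 = (-4 + 7)*(⅒) - 7 = 3*(⅒) - 7 = 3/10 - 7 = -67/10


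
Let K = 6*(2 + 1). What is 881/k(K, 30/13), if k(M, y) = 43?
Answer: 881/43 ≈ 20.488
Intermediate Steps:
K = 18 (K = 6*3 = 18)
881/k(K, 30/13) = 881/43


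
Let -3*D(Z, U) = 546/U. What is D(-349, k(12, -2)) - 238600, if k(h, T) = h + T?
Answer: -1193091/5 ≈ -2.3862e+5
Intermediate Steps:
k(h, T) = T + h
D(Z, U) = -182/U
D(-349, k(12, -2)) - 238600 = -182/(-2 + 12) - 238600 = -182/10 - 238600 = -182*1/10 - 238600 = -91/5 - 238600 = -1193091/5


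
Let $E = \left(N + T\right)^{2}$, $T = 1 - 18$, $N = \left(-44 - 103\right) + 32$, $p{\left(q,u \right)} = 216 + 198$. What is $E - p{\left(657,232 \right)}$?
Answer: $17010$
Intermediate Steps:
$p{\left(q,u \right)} = 414$
$N = -115$ ($N = -147 + 32 = -115$)
$T = -17$ ($T = 1 - 18 = -17$)
$E = 17424$ ($E = \left(-115 - 17\right)^{2} = \left(-132\right)^{2} = 17424$)
$E - p{\left(657,232 \right)} = 17424 - 414 = 17010$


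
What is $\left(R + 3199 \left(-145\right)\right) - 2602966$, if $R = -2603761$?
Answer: $-5670582$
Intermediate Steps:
$\left(R + 3199 \left(-145\right)\right) - 2602966 = \left(-2603761 + 3199 \left(-145\right)\right) - 2602966 = \left(-2603761 - 463855\right) - 2602966 = -3067616 - 2602966 = -5670582$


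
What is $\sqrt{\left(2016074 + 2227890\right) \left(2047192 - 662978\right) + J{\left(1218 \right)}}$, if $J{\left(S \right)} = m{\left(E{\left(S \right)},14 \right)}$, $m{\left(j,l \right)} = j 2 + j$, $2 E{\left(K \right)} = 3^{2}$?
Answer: $\frac{\sqrt{23498217537238}}{2} \approx 2.4237 \cdot 10^{6}$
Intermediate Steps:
$E{\left(K \right)} = \frac{9}{2}$ ($E{\left(K \right)} = \frac{3^{2}}{2} = \frac{1}{2} \cdot 9 = \frac{9}{2}$)
$m{\left(j,l \right)} = 3 j$ ($m{\left(j,l \right)} = 2 j + j = 3 j$)
$J{\left(S \right)} = \frac{27}{2}$ ($J{\left(S \right)} = 3 \cdot \frac{9}{2} = \frac{27}{2}$)
$\sqrt{\left(2016074 + 2227890\right) \left(2047192 - 662978\right) + J{\left(1218 \right)}} = \sqrt{\left(2016074 + 2227890\right) \left(2047192 - 662978\right) + \frac{27}{2}} = \sqrt{4243964 \cdot 1384214 + \frac{27}{2}} = \sqrt{5874554384296 + \frac{27}{2}} = \sqrt{\frac{11749108768619}{2}} = \frac{\sqrt{23498217537238}}{2}$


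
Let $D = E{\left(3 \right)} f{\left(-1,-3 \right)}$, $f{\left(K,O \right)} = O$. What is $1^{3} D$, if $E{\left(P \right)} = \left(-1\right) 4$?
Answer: $12$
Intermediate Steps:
$E{\left(P \right)} = -4$
$D = 12$ ($D = \left(-4\right) \left(-3\right) = 12$)
$1^{3} D = 1^{3} \cdot 12 = 1 \cdot 12 = 12$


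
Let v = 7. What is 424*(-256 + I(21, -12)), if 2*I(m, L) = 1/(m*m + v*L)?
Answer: -38749996/357 ≈ -1.0854e+5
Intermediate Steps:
I(m, L) = 1/(2*(m² + 7*L)) (I(m, L) = 1/(2*(m*m + 7*L)) = 1/(2*(m² + 7*L)))
424*(-256 + I(21, -12)) = 424*(-256 + 1/(2*(21² + 7*(-12)))) = 424*(-256 + 1/(2*(441 - 84))) = 424*(-256 + (½)/357) = 424*(-256 + (½)*(1/357)) = 424*(-256 + 1/714) = 424*(-182783/714) = -38749996/357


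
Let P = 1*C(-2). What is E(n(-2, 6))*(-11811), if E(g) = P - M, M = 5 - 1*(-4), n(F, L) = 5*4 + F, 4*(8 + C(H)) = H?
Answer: 413385/2 ≈ 2.0669e+5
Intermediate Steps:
C(H) = -8 + H/4
n(F, L) = 20 + F
P = -17/2 (P = 1*(-8 + (1/4)*(-2)) = 1*(-8 - 1/2) = 1*(-17/2) = -17/2 ≈ -8.5000)
M = 9 (M = 5 + 4 = 9)
E(g) = -35/2 (E(g) = -17/2 - 1*9 = -17/2 - 9 = -35/2)
E(n(-2, 6))*(-11811) = -35/2*(-11811) = 413385/2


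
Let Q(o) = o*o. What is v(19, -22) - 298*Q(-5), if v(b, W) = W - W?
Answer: -7450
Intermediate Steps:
Q(o) = o²
v(b, W) = 0
v(19, -22) - 298*Q(-5) = 0 - 298*(-5)² = 0 - 298*25 = 0 - 7450 = -7450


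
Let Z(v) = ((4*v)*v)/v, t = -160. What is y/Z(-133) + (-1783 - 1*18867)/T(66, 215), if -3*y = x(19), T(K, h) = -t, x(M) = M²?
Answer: -43289/336 ≈ -128.84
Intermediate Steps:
Z(v) = 4*v (Z(v) = (4*v²)/v = 4*v)
T(K, h) = 160 (T(K, h) = -1*(-160) = 160)
y = -361/3 (y = -⅓*19² = -⅓*361 = -361/3 ≈ -120.33)
y/Z(-133) + (-1783 - 1*18867)/T(66, 215) = -361/(3*(4*(-133))) + (-1783 - 1*18867)/160 = -361/3/(-532) + (-1783 - 18867)*(1/160) = -361/3*(-1/532) - 20650*1/160 = 19/84 - 2065/16 = -43289/336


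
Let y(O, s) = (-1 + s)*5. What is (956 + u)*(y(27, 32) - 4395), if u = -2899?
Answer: 8238320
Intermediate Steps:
y(O, s) = -5 + 5*s
(956 + u)*(y(27, 32) - 4395) = (956 - 2899)*((-5 + 5*32) - 4395) = -1943*((-5 + 160) - 4395) = -1943*(155 - 4395) = -1943*(-4240) = 8238320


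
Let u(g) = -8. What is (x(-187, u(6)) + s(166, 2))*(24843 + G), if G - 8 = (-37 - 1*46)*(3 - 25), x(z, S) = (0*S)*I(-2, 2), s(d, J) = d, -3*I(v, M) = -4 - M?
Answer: 4428382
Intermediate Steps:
I(v, M) = 4/3 + M/3 (I(v, M) = -(-4 - M)/3 = 4/3 + M/3)
x(z, S) = 0 (x(z, S) = (0*S)*(4/3 + (1/3)*2) = 0*(4/3 + 2/3) = 0*2 = 0)
G = 1834 (G = 8 + (-37 - 1*46)*(3 - 25) = 8 + (-37 - 46)*(-22) = 8 - 83*(-22) = 8 + 1826 = 1834)
(x(-187, u(6)) + s(166, 2))*(24843 + G) = (0 + 166)*(24843 + 1834) = 166*26677 = 4428382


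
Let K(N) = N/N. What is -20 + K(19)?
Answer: -19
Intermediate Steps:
K(N) = 1
-20 + K(19) = -20 + 1 = -19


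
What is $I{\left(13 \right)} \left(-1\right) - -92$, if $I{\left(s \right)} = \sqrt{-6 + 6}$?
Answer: $92$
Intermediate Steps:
$I{\left(s \right)} = 0$ ($I{\left(s \right)} = \sqrt{0} = 0$)
$I{\left(13 \right)} \left(-1\right) - -92 = 0 \left(-1\right) - -92 = 0 + 92 = 92$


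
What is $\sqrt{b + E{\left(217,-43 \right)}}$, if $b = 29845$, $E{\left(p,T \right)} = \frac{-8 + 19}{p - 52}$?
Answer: $\frac{2 \sqrt{1678785}}{15} \approx 172.76$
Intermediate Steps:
$E{\left(p,T \right)} = \frac{11}{-52 + p}$
$\sqrt{b + E{\left(217,-43 \right)}} = \sqrt{29845 + \frac{11}{-52 + 217}} = \sqrt{29845 + \frac{11}{165}} = \sqrt{29845 + 11 \cdot \frac{1}{165}} = \sqrt{29845 + \frac{1}{15}} = \sqrt{\frac{447676}{15}} = \frac{2 \sqrt{1678785}}{15}$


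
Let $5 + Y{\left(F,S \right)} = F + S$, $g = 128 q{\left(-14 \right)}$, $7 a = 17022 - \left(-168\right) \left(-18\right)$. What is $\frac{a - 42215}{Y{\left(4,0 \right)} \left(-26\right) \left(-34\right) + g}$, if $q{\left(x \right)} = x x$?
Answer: $- \frac{281507}{169428} \approx -1.6615$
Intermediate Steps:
$q{\left(x \right)} = x^{2}$
$a = \frac{13998}{7}$ ($a = \frac{17022 - \left(-168\right) \left(-18\right)}{7} = \frac{17022 - 3024}{7} = \frac{1}{7} \cdot 13998 = \frac{13998}{7} \approx 1999.7$)
$g = 25088$ ($g = 128 \left(-14\right)^{2} = 128 \cdot 196 = 25088$)
$Y{\left(F,S \right)} = -5 + F + S$ ($Y{\left(F,S \right)} = -5 + \left(F + S\right) = -5 + F + S$)
$\frac{a - 42215}{Y{\left(4,0 \right)} \left(-26\right) \left(-34\right) + g} = \frac{\frac{13998}{7} - 42215}{\left(-5 + 4 + 0\right) \left(-26\right) \left(-34\right) + 25088} = - \frac{281507}{7 \left(\left(-1\right) \left(-26\right) \left(-34\right) + 25088\right)} = - \frac{281507}{7 \left(26 \left(-34\right) + 25088\right)} = - \frac{281507}{7 \left(-884 + 25088\right)} = - \frac{281507}{7 \cdot 24204} = \left(- \frac{281507}{7}\right) \frac{1}{24204} = - \frac{281507}{169428}$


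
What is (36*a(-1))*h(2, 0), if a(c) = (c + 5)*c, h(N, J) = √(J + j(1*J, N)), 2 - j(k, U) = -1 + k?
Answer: -144*√3 ≈ -249.42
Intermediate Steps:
j(k, U) = 3 - k (j(k, U) = 2 - (-1 + k) = 2 + (1 - k) = 3 - k)
h(N, J) = √3 (h(N, J) = √(J + (3 - J)) = √3)
a(c) = c*(5 + c) (a(c) = (5 + c)*c = c*(5 + c))
(36*a(-1))*h(2, 0) = (36*(-(5 - 1)))*√3 = (36*(-1*4))*√3 = (36*(-4))*√3 = -144*√3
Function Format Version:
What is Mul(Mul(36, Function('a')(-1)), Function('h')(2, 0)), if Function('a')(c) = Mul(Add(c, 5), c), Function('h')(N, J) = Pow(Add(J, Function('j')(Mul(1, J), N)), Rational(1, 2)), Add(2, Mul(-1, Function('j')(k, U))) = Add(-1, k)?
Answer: Mul(-144, Pow(3, Rational(1, 2))) ≈ -249.42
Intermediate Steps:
Function('j')(k, U) = Add(3, Mul(-1, k)) (Function('j')(k, U) = Add(2, Mul(-1, Add(-1, k))) = Add(2, Add(1, Mul(-1, k))) = Add(3, Mul(-1, k)))
Function('h')(N, J) = Pow(3, Rational(1, 2)) (Function('h')(N, J) = Pow(Add(J, Add(3, Mul(-1, Mul(1, J)))), Rational(1, 2)) = Pow(Add(J, Add(3, Mul(-1, J))), Rational(1, 2)) = Pow(3, Rational(1, 2)))
Function('a')(c) = Mul(c, Add(5, c)) (Function('a')(c) = Mul(Add(5, c), c) = Mul(c, Add(5, c)))
Mul(Mul(36, Function('a')(-1)), Function('h')(2, 0)) = Mul(Mul(36, Mul(-1, Add(5, -1))), Pow(3, Rational(1, 2))) = Mul(Mul(36, Mul(-1, 4)), Pow(3, Rational(1, 2))) = Mul(Mul(36, -4), Pow(3, Rational(1, 2))) = Mul(-144, Pow(3, Rational(1, 2)))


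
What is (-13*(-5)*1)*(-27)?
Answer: -1755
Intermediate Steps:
(-13*(-5)*1)*(-27) = (65*1)*(-27) = 65*(-27) = -1755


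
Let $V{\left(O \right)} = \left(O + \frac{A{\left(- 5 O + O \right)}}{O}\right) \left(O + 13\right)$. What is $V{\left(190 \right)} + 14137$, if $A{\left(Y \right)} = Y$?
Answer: $51895$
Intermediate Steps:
$V{\left(O \right)} = \left(-4 + O\right) \left(13 + O\right)$ ($V{\left(O \right)} = \left(O + \frac{- 5 O + O}{O}\right) \left(O + 13\right) = \left(O + \frac{\left(-4\right) O}{O}\right) \left(13 + O\right) = \left(O - 4\right) \left(13 + O\right) = \left(-4 + O\right) \left(13 + O\right)$)
$V{\left(190 \right)} + 14137 = \left(-52 + 190^{2} + 9 \cdot 190\right) + 14137 = \left(-52 + 36100 + 1710\right) + 14137 = 37758 + 14137 = 51895$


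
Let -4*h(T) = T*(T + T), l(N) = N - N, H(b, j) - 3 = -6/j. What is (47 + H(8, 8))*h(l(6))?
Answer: 0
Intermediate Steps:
H(b, j) = 3 - 6/j
l(N) = 0
h(T) = -T²/2 (h(T) = -T*(T + T)/4 = -T*2*T/4 = -T²/2)
(47 + H(8, 8))*h(l(6)) = (47 + (3 - 6/8))*(-½*0²) = (47 + (3 - 6*⅛))*(-½*0) = (47 + (3 - ¾))*0 = (47 + 9/4)*0 = (197/4)*0 = 0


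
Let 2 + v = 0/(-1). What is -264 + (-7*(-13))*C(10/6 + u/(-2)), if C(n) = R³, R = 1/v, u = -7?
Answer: -2203/8 ≈ -275.38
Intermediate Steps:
v = -2 (v = -2 + 0/(-1) = -2 + 0*(-1) = -2 + 0 = -2)
R = -½ (R = 1/(-2) = -½ ≈ -0.50000)
C(n) = -⅛ (C(n) = (-½)³ = -⅛)
-264 + (-7*(-13))*C(10/6 + u/(-2)) = -264 - 7*(-13)*(-⅛) = -264 + 91*(-⅛) = -264 - 91/8 = -2203/8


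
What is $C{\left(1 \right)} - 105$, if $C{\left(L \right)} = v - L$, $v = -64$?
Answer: $-170$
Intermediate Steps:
$C{\left(L \right)} = -64 - L$
$C{\left(1 \right)} - 105 = \left(-64 - 1\right) - 105 = -65 - 105 = -170$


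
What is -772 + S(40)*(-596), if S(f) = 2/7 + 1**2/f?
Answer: -67003/70 ≈ -957.19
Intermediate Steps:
S(f) = 2/7 + 1/f (S(f) = 2*(1/7) + 1/f = 2/7 + 1/f)
-772 + S(40)*(-596) = -772 + (2/7 + 1/40)*(-596) = -772 + (87/280)*(-596) = -772 - 12963/70 = -67003/70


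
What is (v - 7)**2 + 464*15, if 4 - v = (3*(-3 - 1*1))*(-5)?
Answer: 10929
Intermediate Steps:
v = -56 (v = 4 - 3*(-3 - 1*1)*(-5) = 4 - 3*(-3 - 1)*(-5) = 4 - 3*(-4)*(-5) = 4 - (-12)*(-5) = 4 - 1*60 = 4 - 60 = -56)
(v - 7)**2 + 464*15 = (-56 - 7)**2 + 464*15 = (-63)**2 + 6960 = 3969 + 6960 = 10929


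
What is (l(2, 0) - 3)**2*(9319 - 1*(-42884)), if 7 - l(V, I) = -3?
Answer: 2557947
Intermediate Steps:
l(V, I) = 10 (l(V, I) = 7 - 1*(-3) = 7 + 3 = 10)
(l(2, 0) - 3)**2*(9319 - 1*(-42884)) = (10 - 3)**2*(9319 - 1*(-42884)) = 7**2*(9319 + 42884) = 49*52203 = 2557947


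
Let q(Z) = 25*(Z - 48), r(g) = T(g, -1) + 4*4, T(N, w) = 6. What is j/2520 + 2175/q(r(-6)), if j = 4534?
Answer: -25339/16380 ≈ -1.5469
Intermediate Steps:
r(g) = 22 (r(g) = 6 + 4*4 = 6 + 16 = 22)
q(Z) = -1200 + 25*Z (q(Z) = 25*(-48 + Z) = -1200 + 25*Z)
j/2520 + 2175/q(r(-6)) = 4534/2520 + 2175/(-1200 + 25*22) = 4534*(1/2520) + 2175/(-1200 + 550) = 2267/1260 + 2175/(-650) = 2267/1260 + 2175*(-1/650) = 2267/1260 - 87/26 = -25339/16380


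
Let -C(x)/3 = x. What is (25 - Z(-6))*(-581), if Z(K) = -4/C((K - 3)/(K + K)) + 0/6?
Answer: -121429/9 ≈ -13492.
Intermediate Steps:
C(x) = -3*x
Z(K) = 8*K/(3*(-3 + K)) (Z(K) = -4*(-(K + K)/(3*(K - 3))) + 0/6 = -4*(-2*K/(3*(-3 + K))) + 0*(⅙) = -4*(-2*K/(3*(-3 + K))) + 0 = -(-8)*K/(3*(-3 + K)) + 0 = 8*K/(3*(-3 + K)) + 0 = 8*K/(3*(-3 + K)))
(25 - Z(-6))*(-581) = (25 - 8*(-6)/(3*(-3 - 6)))*(-581) = (25 - 8*(-6)/(3*(-9)))*(-581) = (25 - 8*(-6)*(-1)/(3*9))*(-581) = (25 - 1*16/9)*(-581) = (25 - 16/9)*(-581) = (209/9)*(-581) = -121429/9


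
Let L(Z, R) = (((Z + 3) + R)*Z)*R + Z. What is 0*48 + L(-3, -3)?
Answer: -30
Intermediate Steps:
L(Z, R) = Z + R*Z*(3 + R + Z) (L(Z, R) = (((3 + Z) + R)*Z)*R + Z = ((3 + R + Z)*Z)*R + Z = (Z*(3 + R + Z))*R + Z = R*Z*(3 + R + Z) + Z = Z + R*Z*(3 + R + Z))
0*48 + L(-3, -3) = 0*48 - 3*(1 + (-3)**2 + 3*(-3) - 3*(-3)) = 0 - 3*(1 + 9 - 9 + 9) = 0 - 3*10 = 0 - 30 = -30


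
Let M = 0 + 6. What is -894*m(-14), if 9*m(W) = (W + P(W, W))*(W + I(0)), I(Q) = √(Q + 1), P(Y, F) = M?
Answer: -30992/3 ≈ -10331.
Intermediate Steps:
M = 6
P(Y, F) = 6
I(Q) = √(1 + Q)
m(W) = (1 + W)*(6 + W)/9 (m(W) = ((W + 6)*(W + √(1 + 0)))/9 = ((6 + W)*(W + √1))/9 = ((6 + W)*(W + 1))/9 = ((6 + W)*(1 + W))/9 = ((1 + W)*(6 + W))/9 = (1 + W)*(6 + W)/9)
-894*m(-14) = -894*(⅔ + (⅑)*(-14)² + (7/9)*(-14)) = -894*(⅔ + (⅑)*196 - 98/9) = -894*(⅔ + 196/9 - 98/9) = -894*104/9 = -30992/3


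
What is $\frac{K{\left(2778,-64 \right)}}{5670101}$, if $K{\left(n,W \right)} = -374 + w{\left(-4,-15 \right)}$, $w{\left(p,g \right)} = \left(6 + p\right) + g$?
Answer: $- \frac{387}{5670101} \approx -6.8253 \cdot 10^{-5}$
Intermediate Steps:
$w{\left(p,g \right)} = 6 + g + p$
$K{\left(n,W \right)} = -387$ ($K{\left(n,W \right)} = -374 - 13 = -387$)
$\frac{K{\left(2778,-64 \right)}}{5670101} = - \frac{387}{5670101}$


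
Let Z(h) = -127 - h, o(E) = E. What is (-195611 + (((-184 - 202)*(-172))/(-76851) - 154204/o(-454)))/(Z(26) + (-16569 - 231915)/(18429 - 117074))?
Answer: 336039935940289205/258959713868577 ≈ 1297.7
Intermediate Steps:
(-195611 + (((-184 - 202)*(-172))/(-76851) - 154204/o(-454)))/(Z(26) + (-16569 - 231915)/(18429 - 117074)) = (-195611 + (((-184 - 202)*(-172))/(-76851) - 154204/(-454)))/((-127 - 1*26) + (-16569 - 231915)/(18429 - 117074)) = (-195611 + (-386*(-172)*(-1/76851) - 154204*(-1/454)))/((-127 - 26) - 248484/(-98645)) = (-195611 + (66392*(-1/76851) + 77102/227))/(-153 - 248484*(-1/98645)) = (-195611 + (-66392/76851 + 77102/227))/(-153 + 248484/98645) = (-195611 + 5910294818/17445177)/(-14844201/98645) = -3406558223329/17445177*(-98645/14844201) = 336039935940289205/258959713868577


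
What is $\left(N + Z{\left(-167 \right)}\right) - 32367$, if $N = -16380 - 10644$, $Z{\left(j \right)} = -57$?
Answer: $-59448$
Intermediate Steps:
$N = -27024$
$\left(N + Z{\left(-167 \right)}\right) - 32367 = \left(-27024 - 57\right) - 32367 = -27081 - 32367 = -59448$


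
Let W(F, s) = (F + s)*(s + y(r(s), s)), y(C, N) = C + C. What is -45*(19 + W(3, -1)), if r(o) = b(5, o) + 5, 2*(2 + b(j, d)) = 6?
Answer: -1845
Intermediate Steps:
b(j, d) = 1 (b(j, d) = -2 + (½)*6 = -2 + 3 = 1)
r(o) = 6 (r(o) = 1 + 5 = 6)
y(C, N) = 2*C
W(F, s) = (12 + s)*(F + s) (W(F, s) = (F + s)*(s + 2*6) = (F + s)*(s + 12) = (F + s)*(12 + s) = (12 + s)*(F + s))
-45*(19 + W(3, -1)) = -45*(19 + ((-1)² + 12*3 + 12*(-1) + 3*(-1))) = -45*(19 + (1 + 36 - 12 - 3)) = -45*(19 + 22) = -45*41 = -1845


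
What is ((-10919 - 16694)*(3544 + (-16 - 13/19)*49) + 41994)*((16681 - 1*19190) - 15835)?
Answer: 26225285947432/19 ≈ 1.3803e+12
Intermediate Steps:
((-10919 - 16694)*(3544 + (-16 - 13/19)*49) + 41994)*((16681 - 1*19190) - 15835) = (-27613*(3544 + (-16 - 13*1/19)*49) + 41994)*((16681 - 19190) - 15835) = (-27613*(3544 + (-16 - 13/19)*49) + 41994)*(-2509 - 15835) = (-27613*(3544 - 317/19*49) + 41994)*(-18344) = (-27613*(3544 - 15533/19) + 41994)*(-18344) = (-27613*51803/19 + 41994)*(-18344) = (-1430436239/19 + 41994)*(-18344) = -1429638353/19*(-18344) = 26225285947432/19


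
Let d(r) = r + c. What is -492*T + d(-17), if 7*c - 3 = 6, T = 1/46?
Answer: -4252/161 ≈ -26.410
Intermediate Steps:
T = 1/46 ≈ 0.021739
c = 9/7 (c = 3/7 + (⅐)*6 = 3/7 + 6/7 = 9/7 ≈ 1.2857)
d(r) = 9/7 + r (d(r) = r + 9/7 = 9/7 + r)
-492*T + d(-17) = -492*1/46 + (9/7 - 17) = -246/23 - 110/7 = -4252/161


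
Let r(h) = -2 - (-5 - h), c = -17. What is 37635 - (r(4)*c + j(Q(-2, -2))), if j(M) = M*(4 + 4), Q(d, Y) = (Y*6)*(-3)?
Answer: 37466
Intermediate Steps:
Q(d, Y) = -18*Y (Q(d, Y) = (6*Y)*(-3) = -18*Y)
j(M) = 8*M (j(M) = M*8 = 8*M)
r(h) = 3 + h (r(h) = -2 + (5 + h) = 3 + h)
37635 - (r(4)*c + j(Q(-2, -2))) = 37635 - ((3 + 4)*(-17) + 8*(-18*(-2))) = 37635 - (7*(-17) + 8*36) = 37635 - (-119 + 288) = 37635 - 1*169 = 37635 - 169 = 37466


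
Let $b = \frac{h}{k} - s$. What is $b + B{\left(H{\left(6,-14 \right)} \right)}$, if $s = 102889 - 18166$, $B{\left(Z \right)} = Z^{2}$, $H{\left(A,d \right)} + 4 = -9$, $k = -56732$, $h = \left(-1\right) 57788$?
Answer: $- \frac{1199214935}{14183} \approx -84553.0$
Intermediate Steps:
$h = -57788$
$H{\left(A,d \right)} = -13$ ($H{\left(A,d \right)} = -4 - 9 = -13$)
$s = 84723$
$b = - \frac{1201611862}{14183}$ ($b = - \frac{57788}{-56732} - 84723 = \left(-57788\right) \left(- \frac{1}{56732}\right) - 84723 = \frac{14447}{14183} - 84723 = - \frac{1201611862}{14183} \approx -84722.0$)
$b + B{\left(H{\left(6,-14 \right)} \right)} = - \frac{1201611862}{14183} + \left(-13\right)^{2} = - \frac{1201611862}{14183} + 169 = - \frac{1199214935}{14183}$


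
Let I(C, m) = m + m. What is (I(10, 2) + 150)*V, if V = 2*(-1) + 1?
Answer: -154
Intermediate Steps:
I(C, m) = 2*m
V = -1 (V = -2 + 1 = -1)
(I(10, 2) + 150)*V = (2*2 + 150)*(-1) = (4 + 150)*(-1) = 154*(-1) = -154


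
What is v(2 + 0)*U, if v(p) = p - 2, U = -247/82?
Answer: 0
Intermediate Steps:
U = -247/82 (U = -247*1/82 = -247/82 ≈ -3.0122)
v(p) = -2 + p
v(2 + 0)*U = (-2 + (2 + 0))*(-247/82) = (-2 + 2)*(-247/82) = 0*(-247/82) = 0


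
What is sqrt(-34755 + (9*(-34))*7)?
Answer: 7*I*sqrt(753) ≈ 192.09*I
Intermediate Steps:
sqrt(-34755 + (9*(-34))*7) = sqrt(-34755 - 306*7) = sqrt(-34755 - 2142) = sqrt(-36897) = 7*I*sqrt(753)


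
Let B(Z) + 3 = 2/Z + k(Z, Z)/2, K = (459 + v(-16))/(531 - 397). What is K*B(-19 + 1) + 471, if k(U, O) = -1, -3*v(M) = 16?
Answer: 3319691/7236 ≈ 458.77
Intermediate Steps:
v(M) = -16/3 (v(M) = -⅓*16 = -16/3)
K = 1361/402 (K = (459 - 16/3)/(531 - 397) = (1361/3)/134 = (1361/3)*(1/134) = 1361/402 ≈ 3.3856)
B(Z) = -7/2 + 2/Z (B(Z) = -3 + (2/Z - 1/2) = -3 + (2/Z - 1*½) = -3 + (2/Z - ½) = -3 + (-½ + 2/Z) = -7/2 + 2/Z)
K*B(-19 + 1) + 471 = 1361*(-7/2 + 2/(-19 + 1))/402 + 471 = 1361*(-7/2 + 2/(-18))/402 + 471 = 1361*(-7/2 + 2*(-1/18))/402 + 471 = 1361*(-7/2 - ⅑)/402 + 471 = (1361/402)*(-65/18) + 471 = -88465/7236 + 471 = 3319691/7236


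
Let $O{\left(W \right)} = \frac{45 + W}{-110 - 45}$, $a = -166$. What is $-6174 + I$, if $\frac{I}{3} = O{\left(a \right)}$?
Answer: $- \frac{956607}{155} \approx -6171.7$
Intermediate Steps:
$O{\left(W \right)} = - \frac{9}{31} - \frac{W}{155}$ ($O{\left(W \right)} = \frac{45 + W}{-155} = \left(45 + W\right) \left(- \frac{1}{155}\right) = - \frac{9}{31} - \frac{W}{155}$)
$I = \frac{363}{155}$ ($I = 3 \left(- \frac{9}{31} - - \frac{166}{155}\right) = 3 \left(- \frac{9}{31} + \frac{166}{155}\right) = 3 \cdot \frac{121}{155} = \frac{363}{155} \approx 2.3419$)
$-6174 + I = -6174 + \frac{363}{155} = - \frac{956607}{155}$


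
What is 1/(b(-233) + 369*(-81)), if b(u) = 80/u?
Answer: -233/6964217 ≈ -3.3457e-5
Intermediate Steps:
1/(b(-233) + 369*(-81)) = 1/(80/(-233) + 369*(-81)) = 1/(80*(-1/233) - 29889) = 1/(-80/233 - 29889) = 1/(-6964217/233) = -233/6964217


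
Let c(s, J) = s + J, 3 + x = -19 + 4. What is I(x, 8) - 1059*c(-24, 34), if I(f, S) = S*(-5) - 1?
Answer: -10631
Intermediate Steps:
x = -18 (x = -3 + (-19 + 4) = -3 - 15 = -18)
c(s, J) = J + s
I(f, S) = -1 - 5*S (I(f, S) = -5*S - 1 = -1 - 5*S)
I(x, 8) - 1059*c(-24, 34) = (-1 - 5*8) - 1059*(34 - 24) = (-1 - 40) - 1059*10 = -41 - 10590 = -10631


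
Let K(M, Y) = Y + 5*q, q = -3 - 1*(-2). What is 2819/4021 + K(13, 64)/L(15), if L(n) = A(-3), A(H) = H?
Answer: -228782/12063 ≈ -18.966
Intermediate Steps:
q = -1 (q = -3 + 2 = -1)
K(M, Y) = -5 + Y (K(M, Y) = Y + 5*(-1) = Y - 5 = -5 + Y)
L(n) = -3
2819/4021 + K(13, 64)/L(15) = 2819/4021 + (-5 + 64)/(-3) = 2819*(1/4021) + 59*(-⅓) = 2819/4021 - 59/3 = -228782/12063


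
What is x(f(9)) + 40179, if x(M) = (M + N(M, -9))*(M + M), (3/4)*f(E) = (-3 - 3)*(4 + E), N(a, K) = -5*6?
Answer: 68051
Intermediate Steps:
N(a, K) = -30
f(E) = -32 - 8*E (f(E) = 4*((-3 - 3)*(4 + E))/3 = 4*(-6*(4 + E))/3 = 4*(-24 - 6*E)/3 = -32 - 8*E)
x(M) = 2*M*(-30 + M) (x(M) = (M - 30)*(M + M) = (-30 + M)*(2*M) = 2*M*(-30 + M))
x(f(9)) + 40179 = 2*(-32 - 8*9)*(-30 + (-32 - 8*9)) + 40179 = 2*(-32 - 72)*(-30 + (-32 - 72)) + 40179 = 2*(-104)*(-30 - 104) + 40179 = 2*(-104)*(-134) + 40179 = 27872 + 40179 = 68051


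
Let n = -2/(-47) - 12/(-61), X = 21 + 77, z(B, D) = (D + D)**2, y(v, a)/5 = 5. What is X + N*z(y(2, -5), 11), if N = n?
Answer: 612990/2867 ≈ 213.81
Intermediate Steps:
y(v, a) = 25 (y(v, a) = 5*5 = 25)
z(B, D) = 4*D**2 (z(B, D) = (2*D)**2 = 4*D**2)
X = 98
n = 686/2867 (n = -2*(-1/47) - 12*(-1/61) = 2/47 + 12/61 = 686/2867 ≈ 0.23927)
N = 686/2867 ≈ 0.23927
X + N*z(y(2, -5), 11) = 98 + 686*(4*11**2)/2867 = 98 + 686*(4*121)/2867 = 98 + (686/2867)*484 = 98 + 332024/2867 = 612990/2867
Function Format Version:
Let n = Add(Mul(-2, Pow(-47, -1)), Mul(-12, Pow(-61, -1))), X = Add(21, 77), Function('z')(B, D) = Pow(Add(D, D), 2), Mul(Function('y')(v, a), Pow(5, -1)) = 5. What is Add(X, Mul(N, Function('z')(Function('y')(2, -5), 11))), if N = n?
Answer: Rational(612990, 2867) ≈ 213.81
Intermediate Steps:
Function('y')(v, a) = 25 (Function('y')(v, a) = Mul(5, 5) = 25)
Function('z')(B, D) = Mul(4, Pow(D, 2)) (Function('z')(B, D) = Pow(Mul(2, D), 2) = Mul(4, Pow(D, 2)))
X = 98
n = Rational(686, 2867) (n = Add(Mul(-2, Rational(-1, 47)), Mul(-12, Rational(-1, 61))) = Add(Rational(2, 47), Rational(12, 61)) = Rational(686, 2867) ≈ 0.23927)
N = Rational(686, 2867) ≈ 0.23927
Add(X, Mul(N, Function('z')(Function('y')(2, -5), 11))) = Add(98, Mul(Rational(686, 2867), Mul(4, Pow(11, 2)))) = Add(98, Mul(Rational(686, 2867), Mul(4, 121))) = Add(98, Mul(Rational(686, 2867), 484)) = Add(98, Rational(332024, 2867)) = Rational(612990, 2867)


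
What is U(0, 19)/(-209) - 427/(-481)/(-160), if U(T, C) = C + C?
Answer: -158617/846560 ≈ -0.18737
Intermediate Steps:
U(T, C) = 2*C
U(0, 19)/(-209) - 427/(-481)/(-160) = (2*19)/(-209) - 427/(-481)/(-160) = 38*(-1/209) - 427*(-1/481)*(-1/160) = -2/11 + (427/481)*(-1/160) = -2/11 - 427/76960 = -158617/846560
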